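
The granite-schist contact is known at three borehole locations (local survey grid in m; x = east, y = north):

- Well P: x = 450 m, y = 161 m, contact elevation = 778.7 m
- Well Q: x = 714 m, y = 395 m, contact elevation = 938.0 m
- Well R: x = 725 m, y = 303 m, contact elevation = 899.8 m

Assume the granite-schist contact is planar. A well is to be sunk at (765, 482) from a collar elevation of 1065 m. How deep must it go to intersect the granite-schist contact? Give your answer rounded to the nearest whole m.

Let the plane be z = a·x + b·y + c.
Well Q−Well P: 264a + 234b = 159.3;  Well R−Well P: 275a + 142b = 121.1.
Solving gives a = 0.21282, b = 0.44066.
Then c = 778.7 − a·450 − b·161 = 611.98.
At (765, 482): z_contact = 162.8 + 212.4 + 611.98 = 987.2 m.
Depth below ground = 1065 − 987.2 = 78 m.

78 m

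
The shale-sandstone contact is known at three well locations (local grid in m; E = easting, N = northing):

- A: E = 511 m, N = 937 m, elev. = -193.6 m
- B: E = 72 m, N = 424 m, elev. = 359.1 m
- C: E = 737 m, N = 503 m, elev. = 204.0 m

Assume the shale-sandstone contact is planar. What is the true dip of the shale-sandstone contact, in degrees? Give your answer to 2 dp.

Let the plane be z = a·E + b·N + c.
B−A: −439a − 513b = 552.7;  C−A: 226a − 434b = 397.6.
Solving gives a = −0.11715, b = −0.97713.
Gradient magnitude |∇z| = √(a² + b²) = √(0.01372 + 0.95479) = 0.98413.
True dip = arctan(0.98413) = 44.54°, dipping toward N (azimuth ≈ 007°).

44.54°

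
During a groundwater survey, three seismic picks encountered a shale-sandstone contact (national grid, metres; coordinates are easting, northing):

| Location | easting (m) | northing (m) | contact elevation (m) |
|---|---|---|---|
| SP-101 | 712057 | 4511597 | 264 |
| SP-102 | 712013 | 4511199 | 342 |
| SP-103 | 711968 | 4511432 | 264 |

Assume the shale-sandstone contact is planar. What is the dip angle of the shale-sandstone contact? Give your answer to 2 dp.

Let the plane be z = a·easting + b·northing + c.
SP-102−SP-101: −44a − 398b = 78;  SP-103−SP-101: −89a − 165b = 0.
Solving gives a = 0.45700, b = −0.24650.
Gradient magnitude |∇z| = √(a² + b²) = √(0.20885 + 0.06076) = 0.51924.
True dip = arctan(0.51924) = 27.44°, dipping toward WNW (azimuth ≈ 298°).

27.44°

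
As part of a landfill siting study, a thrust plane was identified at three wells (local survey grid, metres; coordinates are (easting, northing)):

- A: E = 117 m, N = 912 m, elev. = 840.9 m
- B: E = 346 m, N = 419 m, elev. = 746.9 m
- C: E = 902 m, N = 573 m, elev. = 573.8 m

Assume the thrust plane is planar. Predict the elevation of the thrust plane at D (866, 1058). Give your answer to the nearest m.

605 m

Let the plane be z = a·E + b·N + c.
B−A: 229a − 493b = −94;  C−A: 785a − 339b = −267.1.
Solving gives a = −0.32263, b = 0.04081.
Then c = 840.9 − a·117 − b·912 = 841.43.
At (866, 1058): z = −279.4 + 43.2 + 841.43 = 605.2 m.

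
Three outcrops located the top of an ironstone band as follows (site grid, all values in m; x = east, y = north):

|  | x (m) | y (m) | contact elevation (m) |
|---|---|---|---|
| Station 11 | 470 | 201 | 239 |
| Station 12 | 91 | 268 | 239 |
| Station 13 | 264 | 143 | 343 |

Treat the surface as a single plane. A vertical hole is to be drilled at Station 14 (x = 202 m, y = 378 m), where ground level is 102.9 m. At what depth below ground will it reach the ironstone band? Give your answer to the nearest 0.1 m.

6.7 m

Two edge vectors: Station 11→Station 12 = (-379, 67, 0), Station 11→Station 13 = (-206, -58, 104).
Normal n = (Station 11→Station 12) × (Station 11→Station 13) = (6968, 39416, 35784).
So ∂z/∂x = −n_x/n_z = −0.19472 and ∂z/∂y = −n_y/n_z = −1.10150.
Intercept c from Station 11: 239 + 91.52 + 221.40 = 551.92.
At (202, 378): z_contact = −39.33 − 416.37 + 551.92 = 96.22 m.
Depth below ground = 102.9 − 96.22 = 6.7 m.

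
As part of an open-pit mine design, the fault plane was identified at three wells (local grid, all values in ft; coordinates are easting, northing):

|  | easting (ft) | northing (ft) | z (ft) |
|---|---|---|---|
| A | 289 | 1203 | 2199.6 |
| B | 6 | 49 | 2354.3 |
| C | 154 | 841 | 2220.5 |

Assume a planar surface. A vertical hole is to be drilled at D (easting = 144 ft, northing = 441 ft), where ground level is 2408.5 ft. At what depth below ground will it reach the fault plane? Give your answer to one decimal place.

Let the plane be z = a·easting + b·northing + c.
B−A: −283a − 1154b = 154.7;  C−A: −135a − 362b = 20.9.
Solving gives a = 0.597683, b = −0.280628.
Then c = 2199.6 − a·289 − b·1203 = 2364.46.
At (144, 441): z_contact = 86.07 − 123.76 + 2364.46 = 2326.77 ft.
Depth below ground = 2408.5 − 2326.77 = 81.7 ft.

81.7 ft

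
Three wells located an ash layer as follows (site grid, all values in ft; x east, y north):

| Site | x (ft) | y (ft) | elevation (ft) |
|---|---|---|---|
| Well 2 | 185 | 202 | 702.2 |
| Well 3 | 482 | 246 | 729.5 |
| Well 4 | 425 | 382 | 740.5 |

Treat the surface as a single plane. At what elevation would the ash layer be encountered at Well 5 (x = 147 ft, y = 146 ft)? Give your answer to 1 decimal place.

693.0 ft

Let the plane be z = a·x + b·y + c.
Well 3−Well 2: 297a + 44b = 27.3;  Well 4−Well 2: 240a + 180b = 38.3.
Solving gives a = 0.07526, b = 0.11243.
Then c = 702.2 − a·185 − b·202 = 665.57.
At (147, 146): z = 11.1 + 16.4 + 665.57 = 693.0 ft.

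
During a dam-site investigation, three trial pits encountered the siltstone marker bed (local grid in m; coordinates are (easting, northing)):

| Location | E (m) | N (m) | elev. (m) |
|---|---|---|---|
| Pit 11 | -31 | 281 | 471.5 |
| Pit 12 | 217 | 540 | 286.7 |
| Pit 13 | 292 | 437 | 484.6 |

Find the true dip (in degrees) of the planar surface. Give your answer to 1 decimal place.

57.5°

Let the plane be z = a·E + b·N + c.
Pit 12−Pit 11: 248a + 259b = −184.8;  Pit 13−Pit 11: 323a + 156b = 13.1.
Solving gives a = 0.71653, b = −1.39961.
Gradient magnitude |∇z| = √(a² + b²) = √(0.51342 + 1.95892) = 1.57237.
True dip = arctan(1.57237) = 57.5°, dipping toward NNW (azimuth ≈ 333°).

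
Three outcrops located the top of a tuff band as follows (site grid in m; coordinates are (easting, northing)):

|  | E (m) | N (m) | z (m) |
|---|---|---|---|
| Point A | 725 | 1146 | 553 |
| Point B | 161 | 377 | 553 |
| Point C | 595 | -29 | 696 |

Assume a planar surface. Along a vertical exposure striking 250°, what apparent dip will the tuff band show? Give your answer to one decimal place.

Let the plane be z = a·E + b·N + c.
Point B−Point A: −564a − 769b = 0;  Point C−Point A: −130a − 1175b = 143.
Solving gives a = 0.19542, b = −0.14332.
Unit vector along 250° is (sin 250°, cos 250°) = (-0.9397, -0.3420).
Slope in that direction = a·(-0.9397) + b·(-0.3420) = −0.13461.
Apparent dip = arctan|0.13461| = 7.7° (true dip is 13.6°, so apparent ≤ true as expected).

7.7°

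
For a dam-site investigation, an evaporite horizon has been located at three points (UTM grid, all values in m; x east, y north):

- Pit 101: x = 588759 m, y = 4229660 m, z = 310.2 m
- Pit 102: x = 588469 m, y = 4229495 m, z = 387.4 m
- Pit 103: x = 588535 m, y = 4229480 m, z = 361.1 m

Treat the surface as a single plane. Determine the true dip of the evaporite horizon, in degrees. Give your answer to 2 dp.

Two edge vectors: Pit 101→Pit 102 = (-290, -165, 77.2), Pit 101→Pit 103 = (-224, -180, 50.9).
Normal n = (Pit 101→Pit 102) × (Pit 101→Pit 103) = (5497.5, -2531.8, 15240).
So ∂z/∂x = −n_x/n_z = −0.36073 and ∂z/∂y = −n_y/n_z = 0.16613.
Gradient magnitude |∇z| = √(a² + b²) = √(0.13012 + 0.02760) = 0.39714.
True dip = arctan(0.39714) = 21.66°, dipping toward ESE (azimuth ≈ 115°).

21.66°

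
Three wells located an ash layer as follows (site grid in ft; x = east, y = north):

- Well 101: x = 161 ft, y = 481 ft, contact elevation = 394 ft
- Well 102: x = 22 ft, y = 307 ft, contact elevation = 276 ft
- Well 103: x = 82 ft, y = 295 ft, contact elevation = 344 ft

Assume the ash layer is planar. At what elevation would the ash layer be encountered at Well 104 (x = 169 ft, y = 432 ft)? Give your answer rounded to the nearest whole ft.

Two edge vectors: Well 101→Well 102 = (-139, -174, -118), Well 101→Well 103 = (-79, -186, -50).
Normal n = (Well 101→Well 102) × (Well 101→Well 103) = (-13248, 2372, 12108).
So ∂z/∂x = −n_x/n_z = 1.09415 and ∂z/∂y = −n_y/n_z = −0.19590.
Intercept c from Well 101: 394 − 176.16 + 94.23 = 312.07.
At (169, 432): z = 184.9 − 84.6 + 312.07 = 412.4 ft.

412 ft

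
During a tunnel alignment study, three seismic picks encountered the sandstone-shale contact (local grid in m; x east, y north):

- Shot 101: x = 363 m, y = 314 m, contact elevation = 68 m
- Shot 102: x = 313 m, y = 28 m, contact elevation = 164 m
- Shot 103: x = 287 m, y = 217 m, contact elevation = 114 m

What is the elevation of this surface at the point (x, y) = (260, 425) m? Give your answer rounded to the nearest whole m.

59 m

Two edge vectors: Shot 101→Shot 102 = (-50, -286, 96), Shot 101→Shot 103 = (-76, -97, 46).
Normal n = (Shot 101→Shot 102) × (Shot 101→Shot 103) = (-3844, -4996, -16886).
So ∂z/∂x = −n_x/n_z = −0.22764 and ∂z/∂y = −n_y/n_z = −0.29587.
Intercept c from Shot 101: 68 + 82.63 + 92.90 = 243.54.
At (260, 425): z = −59.2 − 125.7 + 243.54 = 58.6 m.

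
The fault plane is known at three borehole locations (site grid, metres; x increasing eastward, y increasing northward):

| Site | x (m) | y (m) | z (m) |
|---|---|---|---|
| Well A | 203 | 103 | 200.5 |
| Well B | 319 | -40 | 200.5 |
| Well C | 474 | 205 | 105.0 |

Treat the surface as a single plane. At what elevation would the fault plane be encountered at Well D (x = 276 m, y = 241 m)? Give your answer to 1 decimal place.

150.6 m

Two edge vectors: Well A→Well B = (116, -143, 0), Well A→Well C = (271, 102, -95.5).
Normal n = (Well A→Well B) × (Well A→Well C) = (13656.5, 11078, 50585).
So ∂z/∂x = −n_x/n_z = −0.26997 and ∂z/∂y = −n_y/n_z = −0.21900.
Intercept c from Well A: 200.5 + 54.80 + 22.56 = 277.86.
At (276, 241): z = −74.5 − 52.8 + 277.86 = 150.6 m.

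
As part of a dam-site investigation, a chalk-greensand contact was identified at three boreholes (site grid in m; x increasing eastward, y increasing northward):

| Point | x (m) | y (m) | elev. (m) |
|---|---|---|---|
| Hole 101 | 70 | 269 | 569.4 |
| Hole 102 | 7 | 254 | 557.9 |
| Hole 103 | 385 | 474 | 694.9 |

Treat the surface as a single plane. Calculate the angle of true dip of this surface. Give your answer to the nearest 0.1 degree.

Two edge vectors: Hole 101→Hole 102 = (-63, -15, -11.5), Hole 101→Hole 103 = (315, 205, 125.5).
Normal n = (Hole 101→Hole 102) × (Hole 101→Hole 103) = (475, 4284, -8190).
So ∂z/∂x = −n_x/n_z = 0.05800 and ∂z/∂y = −n_y/n_z = 0.52308.
Gradient magnitude |∇z| = √(a² + b²) = √(0.00336 + 0.27361) = 0.52628.
True dip = arctan(0.52628) = 27.8°, dipping toward S (azimuth ≈ 186°).

27.8°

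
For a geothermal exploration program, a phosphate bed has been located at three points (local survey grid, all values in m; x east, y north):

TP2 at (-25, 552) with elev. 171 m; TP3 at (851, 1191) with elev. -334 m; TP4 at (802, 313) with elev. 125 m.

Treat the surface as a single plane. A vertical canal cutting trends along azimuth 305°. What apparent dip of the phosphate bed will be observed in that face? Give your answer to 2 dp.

Let the plane be z = a·x + b·y + c.
TP3−TP2: 876a + 639b = −505;  TP4−TP2: 827a − 239b = −46.
Solving gives a = −0.20342, b = −0.51143.
Unit vector along 305° is (sin 305°, cos 305°) = (-0.8192, 0.5736).
Slope in that direction = a·(-0.8192) + b·(0.5736) = −0.12671.
Apparent dip = arctan|0.12671| = 7.22° (true dip is 28.8°, so apparent ≤ true as expected).

7.22°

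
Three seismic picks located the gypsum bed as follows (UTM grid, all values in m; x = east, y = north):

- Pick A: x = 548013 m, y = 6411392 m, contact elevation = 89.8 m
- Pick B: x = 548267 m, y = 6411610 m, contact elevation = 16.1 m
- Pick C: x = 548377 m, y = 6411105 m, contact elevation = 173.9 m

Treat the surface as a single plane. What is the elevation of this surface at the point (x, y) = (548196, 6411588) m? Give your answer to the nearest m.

Two edge vectors: Pick A→Pick B = (254, 218, -73.7), Pick A→Pick C = (364, -287, 84.1).
Normal n = (Pick A→Pick B) × (Pick A→Pick C) = (-2818.1, -48188.2, -152250).
So ∂z/∂x = −n_x/n_z = −0.01850969 and ∂z/∂y = −n_y/n_z = −0.31650706.
Intercept c from Pick A: 89.8 + 10143.55 + 2029250.84 = 2039484.19.
At (548196, 6411588): z = −10146.9 − 2029312.9 + 2039484.19 = 24.4 m.

24 m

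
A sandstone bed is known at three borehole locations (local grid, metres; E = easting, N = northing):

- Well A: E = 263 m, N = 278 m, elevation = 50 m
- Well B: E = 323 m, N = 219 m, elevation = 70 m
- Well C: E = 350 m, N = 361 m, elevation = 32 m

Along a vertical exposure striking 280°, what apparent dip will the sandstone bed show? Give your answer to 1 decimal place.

Let the plane be z = a·E + b·N + c.
Well B−Well A: 60a − 59b = 20;  Well C−Well A: 87a + 83b = −18.
Solving gives a = 0.05913, b = −0.27885.
Unit vector along 280° is (sin 280°, cos 280°) = (-0.9848, 0.1736).
Slope in that direction = a·(-0.9848) + b·(0.1736) = −0.10666.
Apparent dip = arctan|0.10666| = 6.1° (true dip is 15.9°, so apparent ≤ true as expected).

6.1°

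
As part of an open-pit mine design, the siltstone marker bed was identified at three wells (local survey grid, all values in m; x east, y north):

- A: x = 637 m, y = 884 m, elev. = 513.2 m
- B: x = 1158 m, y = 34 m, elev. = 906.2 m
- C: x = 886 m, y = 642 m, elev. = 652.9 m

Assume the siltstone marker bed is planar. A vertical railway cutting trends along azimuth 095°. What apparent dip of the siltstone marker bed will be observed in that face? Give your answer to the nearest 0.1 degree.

16.7°

Let the plane be z = a·x + b·y + c.
B−A: 521a − 850b = 393;  C−A: 249a − 242b = 139.7.
Solving gives a = 0.27626, b = −0.29302.
Unit vector along 095° is (sin 95°, cos 95°) = (0.9962, -0.0872).
Slope in that direction = a·(0.9962) + b·(-0.0872) = 0.30075.
Apparent dip = arctan|0.30075| = 16.7° (true dip is 21.9°, so apparent ≤ true as expected).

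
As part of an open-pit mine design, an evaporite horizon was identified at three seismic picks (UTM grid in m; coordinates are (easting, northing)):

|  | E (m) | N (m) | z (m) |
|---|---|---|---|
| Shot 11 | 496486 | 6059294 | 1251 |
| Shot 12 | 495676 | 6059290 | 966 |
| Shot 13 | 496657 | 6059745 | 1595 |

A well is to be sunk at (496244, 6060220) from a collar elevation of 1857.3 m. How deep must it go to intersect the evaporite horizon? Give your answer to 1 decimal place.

Let the plane be z = a·E + b·N + c.
Shot 12−Shot 11: −810a − 4b = −285;  Shot 13−Shot 11: 171a + 451b = 344.
Solving gives a = 0.348738159, b = 0.630522782.
Then c = 1251 − a·496486 − b·6059294 = −3992415.52.
At (496244, 6060220): z_contact = 173059.22 + 3821106.78 − 3992415.52 = 1750.47 m.
Depth below ground = 1857.3 − 1750.47 = 106.8 m.

106.8 m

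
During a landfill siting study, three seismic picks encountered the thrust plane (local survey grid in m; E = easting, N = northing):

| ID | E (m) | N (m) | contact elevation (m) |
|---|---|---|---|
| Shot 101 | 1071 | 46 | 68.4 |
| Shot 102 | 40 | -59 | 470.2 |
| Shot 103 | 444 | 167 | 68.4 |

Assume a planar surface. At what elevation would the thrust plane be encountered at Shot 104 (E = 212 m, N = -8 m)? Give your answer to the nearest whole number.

359 m

Let the plane be z = a·E + b·N + c.
Shot 102−Shot 101: −1031a − 105b = 401.8;  Shot 103−Shot 101: −627a + 121b = 0.
Solving gives a = −0.25510, b = −1.32186.
Then c = 68.4 − a·1071 − b·46 = 402.41.
At (212, -8): z = −54.1 + 10.6 + 402.41 = 358.9 m.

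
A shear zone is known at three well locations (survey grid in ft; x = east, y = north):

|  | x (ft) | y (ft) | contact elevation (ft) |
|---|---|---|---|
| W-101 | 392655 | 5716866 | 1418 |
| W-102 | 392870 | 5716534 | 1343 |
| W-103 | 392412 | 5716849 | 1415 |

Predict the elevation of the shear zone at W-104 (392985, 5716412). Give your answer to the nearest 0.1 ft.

1315.3 ft

Let the plane be z = a·x + b·y + c.
W-102−W-101: 215a − 332b = −75;  W-103−W-101: −243a − 17b = −3.
Solving gives a = −0.003308392, b = 0.223761132.
Then c = 1418 − a·392655 − b·5716866 = −1276495.35.
At (392985, 5716412): z = −1300.1 + 1279110.8 − 1276495.35 = 1315.3 ft.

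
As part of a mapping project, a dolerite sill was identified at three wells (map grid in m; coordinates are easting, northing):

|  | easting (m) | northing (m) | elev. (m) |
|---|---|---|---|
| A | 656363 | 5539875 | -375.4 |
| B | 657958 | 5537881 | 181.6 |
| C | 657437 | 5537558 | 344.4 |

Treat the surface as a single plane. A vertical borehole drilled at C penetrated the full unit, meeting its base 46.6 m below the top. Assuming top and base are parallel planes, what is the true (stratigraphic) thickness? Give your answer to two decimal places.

43.76 m

Let the plane be z = a·easting + b·northing + c.
B−A: 1595a − 1994b = 557;  C−A: 1074a − 2317b = 719.8.
Solving gives a = −0.09312, b = −0.35382.
|∇z| = √(a²+b²) = 0.36587, so dip δ = arctan(0.36587) = 20.10°.
True thickness = vertical thickness × cos δ = 46.6 × cos 20.10° = 43.76 m.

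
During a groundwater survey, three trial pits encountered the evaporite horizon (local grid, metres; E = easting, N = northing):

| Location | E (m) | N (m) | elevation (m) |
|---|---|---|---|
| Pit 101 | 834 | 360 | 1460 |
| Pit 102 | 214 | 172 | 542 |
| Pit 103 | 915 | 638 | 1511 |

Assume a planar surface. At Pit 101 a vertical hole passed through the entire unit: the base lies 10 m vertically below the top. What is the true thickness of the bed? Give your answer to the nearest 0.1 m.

5.3 m

Two edge vectors: Pit 101→Pit 102 = (-620, -188, -918), Pit 101→Pit 103 = (81, 278, 51).
Normal n = (Pit 101→Pit 102) × (Pit 101→Pit 103) = (245616, -42738, -157132).
So ∂z/∂E = −n_x/n_z = 1.56312 and ∂z/∂N = −n_y/n_z = −0.27199.
|∇z| = √(a²+b²) = 1.58661, so dip δ = arctan(1.58661) = 57.78°.
True thickness = vertical thickness × cos δ = 10 × cos 57.78° = 5.3 m.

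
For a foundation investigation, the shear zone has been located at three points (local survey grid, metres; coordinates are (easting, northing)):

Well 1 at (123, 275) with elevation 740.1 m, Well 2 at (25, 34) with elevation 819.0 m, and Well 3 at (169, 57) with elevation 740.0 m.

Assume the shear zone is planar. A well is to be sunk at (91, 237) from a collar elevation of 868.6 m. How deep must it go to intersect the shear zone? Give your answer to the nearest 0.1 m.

Let the plane be z = a·E + b·N + c.
Well 2−Well 1: −98a − 241b = 78.9;  Well 3−Well 1: 46a − 218b = −0.1.
Solving gives a = −0.53080, b = −0.11154.
Then c = 740.1 − a·123 − b·275 = 836.06.
At (91, 237): z_contact = −48.30 − 26.44 + 836.06 = 761.32 m.
Depth below ground = 868.6 − 761.32 = 107.3 m.

107.3 m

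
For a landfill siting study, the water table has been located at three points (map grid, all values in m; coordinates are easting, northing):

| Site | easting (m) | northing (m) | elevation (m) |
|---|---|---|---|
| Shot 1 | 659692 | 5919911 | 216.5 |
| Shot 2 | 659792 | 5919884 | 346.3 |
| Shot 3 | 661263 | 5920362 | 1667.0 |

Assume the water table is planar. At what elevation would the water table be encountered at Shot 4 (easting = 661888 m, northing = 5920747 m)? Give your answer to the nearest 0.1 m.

Let the plane be z = a·easting + b·northing + c.
Shot 2−Shot 1: 100a − 27b = 129.8;  Shot 3−Shot 1: 1571a + 451b = 1450.5.
Solving gives a = 1.116392244, b = −0.672621319.
Then c = 216.5 − a·659692 − b·5919911 = 3245599.81.
At (661888, 5920747): z = 738926.6 − 3982420.7 + 3245599.81 = 2105.8 m.

2105.8 m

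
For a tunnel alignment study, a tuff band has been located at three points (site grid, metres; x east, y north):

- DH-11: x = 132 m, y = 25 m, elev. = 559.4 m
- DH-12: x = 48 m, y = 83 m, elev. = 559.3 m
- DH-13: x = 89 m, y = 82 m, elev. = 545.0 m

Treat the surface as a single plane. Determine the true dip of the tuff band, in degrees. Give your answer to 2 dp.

32.53°

Two edge vectors: DH-11→DH-12 = (-84, 58, -0.1), DH-11→DH-13 = (-43, 57, -14.4).
Normal n = (DH-11→DH-12) × (DH-11→DH-13) = (-829.5, -1205.3, -2294).
So ∂z/∂x = −n_x/n_z = −0.36160 and ∂z/∂y = −n_y/n_z = −0.52541.
Gradient magnitude |∇z| = √(a² + b²) = √(0.13075 + 0.27606) = 0.63782.
True dip = arctan(0.63782) = 32.53°, dipping toward NE (azimuth ≈ 035°).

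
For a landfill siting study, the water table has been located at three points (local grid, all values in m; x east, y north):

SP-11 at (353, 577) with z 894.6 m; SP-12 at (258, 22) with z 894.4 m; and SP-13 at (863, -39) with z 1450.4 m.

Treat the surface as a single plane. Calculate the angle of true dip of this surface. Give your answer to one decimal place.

42.5°

Let the plane be z = a·x + b·y + c.
SP-12−SP-11: −95a − 555b = −0.2;  SP-13−SP-11: 510a − 616b = 555.8.
Solving gives a = 0.90345, b = −0.15428.
Gradient magnitude |∇z| = √(a² + b²) = √(0.81623 + 0.02380) = 0.91653.
True dip = arctan(0.91653) = 42.5°, dipping toward W (azimuth ≈ 280°).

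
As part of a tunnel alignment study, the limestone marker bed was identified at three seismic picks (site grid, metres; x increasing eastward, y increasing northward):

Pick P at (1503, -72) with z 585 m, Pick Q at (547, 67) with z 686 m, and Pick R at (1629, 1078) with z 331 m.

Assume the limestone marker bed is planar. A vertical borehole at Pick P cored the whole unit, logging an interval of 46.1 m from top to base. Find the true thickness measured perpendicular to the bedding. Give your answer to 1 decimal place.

44.8 m

Let the plane be z = a·x + b·y + c.
Pick Q−Pick P: −956a + 139b = 101;  Pick R−Pick P: 126a + 1150b = −254.
Solving gives a = −0.13560, b = −0.20601.
|∇z| = √(a²+b²) = 0.24664, so dip δ = arctan(0.24664) = 13.85°.
True thickness = vertical thickness × cos δ = 46.1 × cos 13.85° = 44.8 m.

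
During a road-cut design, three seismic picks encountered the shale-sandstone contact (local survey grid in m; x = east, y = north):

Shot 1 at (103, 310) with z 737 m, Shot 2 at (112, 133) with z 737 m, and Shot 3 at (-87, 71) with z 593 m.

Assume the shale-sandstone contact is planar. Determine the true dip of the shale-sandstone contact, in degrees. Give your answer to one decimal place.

Two edge vectors: Shot 1→Shot 2 = (9, -177, 0), Shot 1→Shot 3 = (-190, -239, -144).
Normal n = (Shot 1→Shot 2) × (Shot 1→Shot 3) = (25488, 1296, -35781).
So ∂z/∂x = −n_x/n_z = 0.71233 and ∂z/∂y = −n_y/n_z = 0.03622.
Gradient magnitude |∇z| = √(a² + b²) = √(0.50742 + 0.00131) = 0.71325.
True dip = arctan(0.71325) = 35.5°, dipping toward W (azimuth ≈ 267°).

35.5°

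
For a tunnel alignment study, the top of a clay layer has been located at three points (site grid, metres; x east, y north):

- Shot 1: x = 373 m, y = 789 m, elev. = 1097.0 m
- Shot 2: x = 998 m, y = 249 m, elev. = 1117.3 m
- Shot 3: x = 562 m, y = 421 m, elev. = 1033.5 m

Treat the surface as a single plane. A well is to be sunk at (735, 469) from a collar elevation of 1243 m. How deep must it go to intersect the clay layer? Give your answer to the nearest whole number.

Two edge vectors: Shot 1→Shot 2 = (625, -540, 20.3), Shot 1→Shot 3 = (189, -368, -63.5).
Normal n = (Shot 1→Shot 2) × (Shot 1→Shot 3) = (41760.4, 43524.2, -127940).
So ∂z/∂x = −n_x/n_z = 0.32641 and ∂z/∂y = −n_y/n_z = 0.34019.
Intercept c from Shot 1: 1097 − 121.75 − 268.41 = 706.84.
At (735, 469): z_contact = 239.9 + 159.6 + 706.84 = 1106.3 m.
Depth below ground = 1243 − 1106.3 = 137 m.

137 m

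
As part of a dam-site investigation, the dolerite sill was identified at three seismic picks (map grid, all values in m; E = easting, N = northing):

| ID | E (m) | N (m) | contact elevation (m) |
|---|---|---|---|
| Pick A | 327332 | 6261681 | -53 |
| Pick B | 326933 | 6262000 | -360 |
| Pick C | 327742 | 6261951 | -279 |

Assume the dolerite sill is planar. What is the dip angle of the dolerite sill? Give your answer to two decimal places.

Let the plane be z = a·E + b·N + c.
Pick B−Pick A: −399a + 319b = −307;  Pick C−Pick A: 410a + 270b = −226.
Solving gives a = 0.04526, b = −0.90577.
Gradient magnitude |∇z| = √(a² + b²) = √(0.00205 + 0.82042) = 0.90690.
True dip = arctan(0.90690) = 42.20°, dipping toward N (azimuth ≈ 357°).

42.20°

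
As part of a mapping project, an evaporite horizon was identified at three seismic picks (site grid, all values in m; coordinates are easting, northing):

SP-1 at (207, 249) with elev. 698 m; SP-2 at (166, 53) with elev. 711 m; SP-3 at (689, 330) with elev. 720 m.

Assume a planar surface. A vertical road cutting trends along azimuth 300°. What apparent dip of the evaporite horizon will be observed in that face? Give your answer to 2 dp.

5.16°

Let the plane be z = a·easting + b·northing + c.
SP-2−SP-1: −41a − 196b = 13;  SP-3−SP-1: 482a + 81b = 22.
Solving gives a = 0.05886, b = −0.07864.
Unit vector along 300° is (sin 300°, cos 300°) = (-0.8660, 0.5000).
Slope in that direction = a·(-0.8660) + b·(0.5000) = −0.09029.
Apparent dip = arctan|0.09029| = 5.16° (true dip is 5.6°, so apparent ≤ true as expected).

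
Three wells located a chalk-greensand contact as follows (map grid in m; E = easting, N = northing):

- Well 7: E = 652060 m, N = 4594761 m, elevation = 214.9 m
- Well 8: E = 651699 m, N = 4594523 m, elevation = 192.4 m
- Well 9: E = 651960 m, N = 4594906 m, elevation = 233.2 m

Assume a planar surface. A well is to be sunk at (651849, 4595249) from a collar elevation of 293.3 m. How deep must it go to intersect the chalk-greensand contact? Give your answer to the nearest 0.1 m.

18.6 m

Let the plane be z = a·E + b·N + c.
Well 8−Well 7: −361a − 238b = −22.5;  Well 9−Well 7: −100a + 145b = 18.3.
Solving gives a = −0.014352879, b = 0.116308359.
Then c = 214.9 − a·652060 − b·4594761 = −524835.27.
At (651849, 4595249): z_contact = −9355.91 + 534465.87 − 524835.27 = 274.69 m.
Depth below ground = 293.3 − 274.69 = 18.6 m.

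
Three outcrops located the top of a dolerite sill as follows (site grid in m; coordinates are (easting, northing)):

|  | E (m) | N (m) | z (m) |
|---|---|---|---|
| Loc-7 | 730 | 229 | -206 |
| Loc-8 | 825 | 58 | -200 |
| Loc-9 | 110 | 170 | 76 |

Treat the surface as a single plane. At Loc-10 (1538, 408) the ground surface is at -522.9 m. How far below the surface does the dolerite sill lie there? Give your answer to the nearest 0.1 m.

Two edge vectors: Loc-7→Loc-8 = (95, -171, 6), Loc-7→Loc-9 = (-620, -59, 282).
Normal n = (Loc-7→Loc-8) × (Loc-7→Loc-9) = (-47868, -30510, -111625).
So ∂z/∂E = −n_x/n_z = −0.428829 and ∂z/∂N = −n_y/n_z = −0.273326.
Intercept c from Loc-7: -206 + 313.04 + 62.59 = 169.64.
At (1538, 408): z_contact = −659.54 − 111.52 + 169.64 = -601.42 m.
Depth below ground = -522.9 − (-601.42) = 78.5 m.

78.5 m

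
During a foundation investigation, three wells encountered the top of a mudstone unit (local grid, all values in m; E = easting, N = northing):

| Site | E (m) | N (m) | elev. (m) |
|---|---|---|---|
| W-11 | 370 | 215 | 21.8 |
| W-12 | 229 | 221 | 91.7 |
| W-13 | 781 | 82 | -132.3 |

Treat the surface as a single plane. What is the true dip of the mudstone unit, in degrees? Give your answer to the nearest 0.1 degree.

33.8°

Two edge vectors: W-11→W-12 = (-141, 6, 69.9), W-11→W-13 = (411, -133, -154.1).
Normal n = (W-11→W-12) × (W-11→W-13) = (8372.1, 7000.8, 16287).
So ∂z/∂E = −n_x/n_z = −0.51404 and ∂z/∂N = −n_y/n_z = −0.42984.
Gradient magnitude |∇z| = √(a² + b²) = √(0.26423 + 0.18476) = 0.67007.
True dip = arctan(0.67007) = 33.8°, dipping toward NE (azimuth ≈ 050°).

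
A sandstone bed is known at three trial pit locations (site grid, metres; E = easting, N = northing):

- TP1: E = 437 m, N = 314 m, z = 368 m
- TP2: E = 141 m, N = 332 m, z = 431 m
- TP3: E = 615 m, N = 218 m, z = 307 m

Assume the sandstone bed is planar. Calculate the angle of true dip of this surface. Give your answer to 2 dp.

Two edge vectors: TP1→TP2 = (-296, 18, 63), TP1→TP3 = (178, -96, -61).
Normal n = (TP1→TP2) × (TP1→TP3) = (4950, -6842, 25212).
So ∂z/∂E = −n_x/n_z = −0.19634 and ∂z/∂N = −n_y/n_z = 0.27138.
Gradient magnitude |∇z| = √(a² + b²) = √(0.03855 + 0.07365) = 0.33495.
True dip = arctan(0.33495) = 18.52°, dipping toward SE (azimuth ≈ 144°).

18.52°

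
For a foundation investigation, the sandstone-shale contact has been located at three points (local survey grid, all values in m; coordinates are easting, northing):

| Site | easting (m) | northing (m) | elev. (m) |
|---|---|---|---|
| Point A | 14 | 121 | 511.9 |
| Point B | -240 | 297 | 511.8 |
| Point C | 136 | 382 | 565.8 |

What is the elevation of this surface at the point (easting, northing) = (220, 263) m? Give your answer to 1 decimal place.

556.4 m

Two edge vectors: Point A→Point B = (-254, 176, -0.1), Point A→Point C = (122, 261, 53.9).
Normal n = (Point A→Point B) × (Point A→Point C) = (9512.5, 13678.4, -87766).
So ∂z/∂easting = −n_x/n_z = 0.10838 and ∂z/∂northing = −n_y/n_z = 0.15585.
Intercept c from Point A: 511.9 − 1.52 − 18.86 = 491.52.
At (220, 263): z = 23.8 + 41.0 + 491.52 = 556.4 m.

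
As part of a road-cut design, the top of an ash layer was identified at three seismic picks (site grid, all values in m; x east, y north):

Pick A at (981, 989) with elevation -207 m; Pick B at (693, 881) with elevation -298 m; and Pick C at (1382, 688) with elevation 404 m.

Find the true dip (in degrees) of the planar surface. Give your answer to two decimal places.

52.24°

Two edge vectors: Pick A→Pick B = (-288, -108, -91), Pick A→Pick C = (401, -301, 611).
Normal n = (Pick A→Pick B) × (Pick A→Pick C) = (-93379, 139477, 129996).
So ∂z/∂x = −n_x/n_z = 0.71832 and ∂z/∂y = −n_y/n_z = −1.07293.
Gradient magnitude |∇z| = √(a² + b²) = √(0.51599 + 1.15119) = 1.29119.
True dip = arctan(1.29119) = 52.24°, dipping toward NW (azimuth ≈ 326°).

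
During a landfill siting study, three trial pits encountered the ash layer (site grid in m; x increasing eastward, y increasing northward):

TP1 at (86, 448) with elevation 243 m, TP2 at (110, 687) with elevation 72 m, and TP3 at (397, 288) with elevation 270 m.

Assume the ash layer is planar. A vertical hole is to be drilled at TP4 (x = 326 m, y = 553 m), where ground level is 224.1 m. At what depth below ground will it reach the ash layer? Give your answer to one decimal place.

117.6 m

Let the plane be z = a·x + b·y + c.
TP2−TP1: 24a + 239b = −171;  TP3−TP1: 311a − 160b = 27.
Solving gives a = −0.26746, b = −0.68862.
Then c = 243 − a·86 − b·448 = 574.50.
At (326, 553): z_contact = −87.19 − 380.81 + 574.50 = 106.50 m.
Depth below ground = 224.1 − 106.50 = 117.6 m.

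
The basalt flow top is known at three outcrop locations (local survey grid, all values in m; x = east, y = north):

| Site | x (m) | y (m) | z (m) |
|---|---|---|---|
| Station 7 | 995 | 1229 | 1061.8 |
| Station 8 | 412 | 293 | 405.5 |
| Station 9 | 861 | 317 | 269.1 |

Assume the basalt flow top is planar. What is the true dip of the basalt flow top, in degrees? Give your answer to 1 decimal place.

Let the plane be z = a·x + b·y + c.
Station 8−Station 7: −583a − 936b = −656.3;  Station 9−Station 7: −134a − 912b = −792.7.
Solving gives a = −0.35302, b = 0.92106.
Gradient magnitude |∇z| = √(a² + b²) = √(0.12462 + 0.84835) = 0.98639.
True dip = arctan(0.98639) = 44.6°, dipping toward SSE (azimuth ≈ 159°).

44.6°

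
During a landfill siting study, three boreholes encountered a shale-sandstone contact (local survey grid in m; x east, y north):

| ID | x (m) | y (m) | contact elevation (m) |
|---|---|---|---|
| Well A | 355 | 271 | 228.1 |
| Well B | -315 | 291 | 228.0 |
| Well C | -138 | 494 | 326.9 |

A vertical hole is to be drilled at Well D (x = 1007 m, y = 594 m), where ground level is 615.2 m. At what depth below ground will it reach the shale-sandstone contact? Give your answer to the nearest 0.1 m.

Two edge vectors: Well A→Well B = (-670, 20, -0.1), Well A→Well C = (-493, 223, 98.8).
Normal n = (Well A→Well B) × (Well A→Well C) = (1998.3, 66245.3, -139550).
So ∂z/∂x = −n_x/n_z = 0.014320 and ∂z/∂y = −n_y/n_z = 0.474707.
Intercept c from Well A: 228.1 − 5.08 − 128.65 = 94.37.
At (1007, 594): z_contact = 14.42 + 281.98 + 94.37 = 390.77 m.
Depth below ground = 615.2 − 390.77 = 224.4 m.

224.4 m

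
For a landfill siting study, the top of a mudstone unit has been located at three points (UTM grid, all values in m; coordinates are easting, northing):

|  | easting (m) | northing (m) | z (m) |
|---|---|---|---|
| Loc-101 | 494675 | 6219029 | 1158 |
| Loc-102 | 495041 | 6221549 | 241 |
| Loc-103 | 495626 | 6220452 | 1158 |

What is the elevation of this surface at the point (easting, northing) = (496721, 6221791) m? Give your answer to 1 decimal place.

1297.2 m

Let the plane be z = a·easting + b·northing + c.
Loc-102−Loc-101: 366a + 2520b = −917;  Loc-103−Loc-101: 951a + 1423b = 0.
Solving gives a = 0.695681404, b = −0.464928331.
Then c = 1158 − a·494675 − b·6219029 = 2548424.57.
At (496721, 6221791): z = 345559.6 − 2892686.9 + 2548424.57 = 1297.2 m.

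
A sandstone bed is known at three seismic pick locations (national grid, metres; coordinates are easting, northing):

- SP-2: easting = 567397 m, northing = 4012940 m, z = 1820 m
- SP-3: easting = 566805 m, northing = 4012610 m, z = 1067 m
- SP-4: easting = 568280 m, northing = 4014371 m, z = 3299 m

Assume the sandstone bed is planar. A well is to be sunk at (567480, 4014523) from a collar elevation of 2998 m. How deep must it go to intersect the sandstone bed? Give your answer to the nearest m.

Two edge vectors: SP-2→SP-3 = (-592, -330, -753), SP-2→SP-4 = (883, 1431, 1479).
Normal n = (SP-2→SP-3) × (SP-2→SP-4) = (589473, 210669, -555762).
So ∂z/∂easting = −n_x/n_z = 1.06065726 and ∂z/∂northing = −n_y/n_z = 0.37906334.
Intercept c from SP-2: 1820 − 601813.75 − 1521158.44 = −2121152.19.
At (567480, 4014523): z_contact = 601901.8 + 1521758.5 − 2121152.19 = 2508.1 m.
Depth below ground = 2998 − 2508.1 = 490 m.

490 m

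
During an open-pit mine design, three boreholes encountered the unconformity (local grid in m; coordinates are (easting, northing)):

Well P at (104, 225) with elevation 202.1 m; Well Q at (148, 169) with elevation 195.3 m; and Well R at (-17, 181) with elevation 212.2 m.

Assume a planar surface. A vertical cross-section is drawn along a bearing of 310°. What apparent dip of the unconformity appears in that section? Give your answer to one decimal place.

5.9°

Two edge vectors: Well P→Well Q = (44, -56, -6.8), Well P→Well R = (-121, -44, 10.1).
Normal n = (Well P→Well Q) × (Well P→Well R) = (-864.8, 378.4, -8712).
So ∂z/∂E = −n_x/n_z = −0.09927 and ∂z/∂N = −n_y/n_z = 0.04343.
Unit vector along 310° is (sin 310°, cos 310°) = (-0.7660, 0.6428).
Slope in that direction = a·(-0.7660) + b·(0.6428) = 0.10396.
Apparent dip = arctan|0.10396| = 5.9° (true dip is 6.2°, so apparent ≤ true as expected).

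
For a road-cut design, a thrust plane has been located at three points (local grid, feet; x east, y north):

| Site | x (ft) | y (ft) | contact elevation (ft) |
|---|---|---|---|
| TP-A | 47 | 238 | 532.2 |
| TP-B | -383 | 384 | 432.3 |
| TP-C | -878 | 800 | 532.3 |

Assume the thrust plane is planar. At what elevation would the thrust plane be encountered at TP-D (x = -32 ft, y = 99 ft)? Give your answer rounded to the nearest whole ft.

Let the plane be z = a·x + b·y + c.
TP-B−TP-A: −430a + 146b = −99.9;  TP-C−TP-A: −925a + 562b = 0.1.
Solving gives a = 0.52676, b = 0.86718.
Then c = 532.2 − a·47 − b·238 = 301.05.
At (-32, 99): z = −16.9 + 85.9 + 301.05 = 370.0 ft.

370 ft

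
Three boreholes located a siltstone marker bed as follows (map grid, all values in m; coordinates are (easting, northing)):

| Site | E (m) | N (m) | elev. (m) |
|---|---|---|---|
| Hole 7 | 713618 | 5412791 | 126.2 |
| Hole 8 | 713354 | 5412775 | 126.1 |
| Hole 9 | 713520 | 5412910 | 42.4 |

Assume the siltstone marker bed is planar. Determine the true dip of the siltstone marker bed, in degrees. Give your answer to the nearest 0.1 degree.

33.9°

Let the plane be z = a·E + b·N + c.
Hole 8−Hole 7: −264a − 16b = −0.1;  Hole 9−Hole 7: −98a + 119b = −83.8.
Solving gives a = 0.04101, b = −0.67043.
Gradient magnitude |∇z| = √(a² + b²) = √(0.00168 + 0.44947) = 0.67168.
True dip = arctan(0.67168) = 33.9°, dipping toward N (azimuth ≈ 356°).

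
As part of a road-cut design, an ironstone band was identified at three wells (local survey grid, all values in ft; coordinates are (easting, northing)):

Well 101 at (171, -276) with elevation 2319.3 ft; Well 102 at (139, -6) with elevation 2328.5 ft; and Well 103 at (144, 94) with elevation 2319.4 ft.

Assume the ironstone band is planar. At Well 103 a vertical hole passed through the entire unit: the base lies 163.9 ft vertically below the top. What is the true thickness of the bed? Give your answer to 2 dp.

131.49 ft

Let the plane be z = a·E + b·N + c.
Well 102−Well 101: −32a + 270b = 9.2;  Well 103−Well 101: −27a + 370b = 0.1.
Solving gives a = −0.74220, b = −0.05389.
|∇z| = √(a²+b²) = 0.74415, so dip δ = arctan(0.74415) = 36.65°.
True thickness = vertical thickness × cos δ = 163.9 × cos 36.65° = 131.49 ft.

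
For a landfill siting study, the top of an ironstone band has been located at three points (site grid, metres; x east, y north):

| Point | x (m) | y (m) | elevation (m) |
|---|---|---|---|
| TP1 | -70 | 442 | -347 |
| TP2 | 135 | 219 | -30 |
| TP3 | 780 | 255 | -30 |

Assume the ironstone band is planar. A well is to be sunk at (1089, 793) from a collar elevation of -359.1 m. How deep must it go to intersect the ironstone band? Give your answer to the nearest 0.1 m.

Two edge vectors: TP1→TP2 = (205, -223, 317), TP1→TP3 = (850, -187, 317).
Normal n = (TP1→TP2) × (TP1→TP3) = (-11412, 204465, 151215).
So ∂z/∂x = −n_x/n_z = 0.075469 and ∂z/∂y = −n_y/n_z = −1.352148.
Intercept c from TP1: -347 + 5.28 + 597.65 = 255.93.
At (1089, 793): z_contact = 82.19 − 1072.25 + 255.93 = -734.14 m.
Depth below ground = -359.1 − (-734.14) = 375.0 m.

375.0 m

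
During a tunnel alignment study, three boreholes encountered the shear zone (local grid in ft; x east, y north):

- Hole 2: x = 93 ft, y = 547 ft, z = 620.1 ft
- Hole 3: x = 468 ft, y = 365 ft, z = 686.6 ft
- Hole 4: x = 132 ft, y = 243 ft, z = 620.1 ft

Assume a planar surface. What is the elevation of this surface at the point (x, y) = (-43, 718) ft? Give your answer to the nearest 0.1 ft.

598.5 ft

Let the plane be z = a·x + b·y + c.
Hole 3−Hole 2: 375a − 182b = 66.5;  Hole 4−Hole 2: 39a − 304b = 0.
Solving gives a = 0.18911, b = 0.02426.
Then c = 620.1 − a·93 − b·547 = 589.24.
At (-43, 718): z = −8.1 + 17.4 + 589.24 = 598.5 ft.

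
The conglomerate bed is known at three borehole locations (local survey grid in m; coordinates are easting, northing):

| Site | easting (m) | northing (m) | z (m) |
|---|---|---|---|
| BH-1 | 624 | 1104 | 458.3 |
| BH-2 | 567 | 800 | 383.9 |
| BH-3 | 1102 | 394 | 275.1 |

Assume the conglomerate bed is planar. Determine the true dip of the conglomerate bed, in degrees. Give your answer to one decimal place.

13.9°

Let the plane be z = a·easting + b·northing + c.
BH-2−BH-1: −57a − 304b = −74.4;  BH-3−BH-1: 478a − 710b = −183.2.
Solving gives a = −0.01544, b = 0.24763.
Gradient magnitude |∇z| = √(a² + b²) = √(0.00024 + 0.06132) = 0.24811.
True dip = arctan(0.24811) = 13.9°, dipping toward S (azimuth ≈ 176°).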